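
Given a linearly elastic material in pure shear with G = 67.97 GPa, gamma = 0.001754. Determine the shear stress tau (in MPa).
Model: a linearly elastic material in pure shear, so tau = G·gamma.
Convert to SI units:
  G = 67.97 GPa = 6.797 × 10¹⁰ Pa
Substitute:
  tau = (6.797 × 10¹⁰) × 0.001754
  tau = 1.192 × 10⁸ Pa
Convert: tau = 1.192 × 10⁸ Pa = 119.2 MPa
Final answer: tau = 119.2 MPa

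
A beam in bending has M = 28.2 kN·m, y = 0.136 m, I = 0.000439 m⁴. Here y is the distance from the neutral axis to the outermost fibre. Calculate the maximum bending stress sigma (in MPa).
Model: a beam in bending, so sigma = (M·y) / I.
Convert to SI units:
  M = 28.2 kN·m = 28200 N·m
Substitute:
  sigma = (28200 × 0.136) / 0.000439
  sigma = 8.736 × 10⁶ Pa
Convert: sigma = 8.736 × 10⁶ Pa = 8.736 MPa
Final answer: sigma = 8.736 MPa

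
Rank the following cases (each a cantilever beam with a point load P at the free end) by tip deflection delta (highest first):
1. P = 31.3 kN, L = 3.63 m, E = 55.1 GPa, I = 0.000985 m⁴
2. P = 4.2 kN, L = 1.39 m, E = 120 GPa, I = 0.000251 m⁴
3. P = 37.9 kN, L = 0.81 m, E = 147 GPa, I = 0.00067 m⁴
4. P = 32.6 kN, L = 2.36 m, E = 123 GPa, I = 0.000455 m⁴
Model: a cantilever beam with a point load P at the free end, so delta = (P·L^3) / (3·E·I) (SI units).
  Case 1: delta = (31300 × 3.63^3) / (3 × (5.51 × 10¹⁰) × 0.000985) = 0.009195 m = 9.195 mm
  Case 2: delta = (4200 × 1.39^3) / (3 × (1.2 × 10¹¹) × 0.000251) = 0.0001248 m = 0.1248 mm
  Case 3: delta = (37900 × 0.81^3) / (3 × (1.47 × 10¹¹) × 0.00067) = 6.817 × 10⁻⁵ m = 0.06817 mm
  Case 4: delta = (32600 × 2.36^3) / (3 × (1.23 × 10¹¹) × 0.000455) = 0.002552 m = 2.552 mm
Ordering: 9.195 mm (case 1) > 2.552 mm (case 4) > 0.1248 mm (case 2) > 0.06817 mm (case 3)
Final answer: 1, 4, 2, 3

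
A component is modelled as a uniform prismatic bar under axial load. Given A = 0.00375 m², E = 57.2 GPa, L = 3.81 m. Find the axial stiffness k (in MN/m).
Model: a uniform prismatic bar under axial load, so k = (A·E) / L.
Convert to SI units:
  E = 57.2 GPa = 5.72 × 10¹⁰ Pa
Substitute:
  k = (0.00375 × (5.72 × 10¹⁰)) / 3.81
  k = 5.63 × 10⁷ N/m
Convert: k = 5.63 × 10⁷ N/m = 56.3 MN/m
Final answer: k = 56.3 MN/m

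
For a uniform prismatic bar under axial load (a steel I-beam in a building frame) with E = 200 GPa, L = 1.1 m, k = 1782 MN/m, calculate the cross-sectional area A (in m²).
Model: a uniform prismatic bar under axial load, so k = (A·E) / L.
Solve for A: A = (k·L) / E.
Convert to SI units:
  E = 200 GPa = 2 × 10¹¹ Pa
  k = 1782 MN/m = 1.782 × 10⁹ N/m
Substitute:
  A = ((1.782 × 10⁹) × 1.1) / (2 × 10¹¹)
  A = 0.009801 m²
Final answer: A = 0.009801 m²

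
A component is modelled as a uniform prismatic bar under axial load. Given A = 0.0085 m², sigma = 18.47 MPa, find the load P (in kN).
Model: a uniform prismatic bar under axial load, so sigma = P / A.
Solve for P: P = sigma·A.
Convert to SI units:
  sigma = 18.47 MPa = 1.847 × 10⁷ Pa
Substitute:
  P = (1.847 × 10⁷) × 0.0085
  P = 157000 N
Convert: P = 157000 N = 157 kN
Final answer: P = 157 kN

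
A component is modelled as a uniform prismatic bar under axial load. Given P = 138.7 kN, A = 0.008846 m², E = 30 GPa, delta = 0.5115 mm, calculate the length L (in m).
Model: a uniform prismatic bar under axial load, so delta = (P·L) / (A·E).
Solve for L: L = (delta·A·E) / P.
Convert to SI units:
  P = 138.7 kN = 138700 N
  E = 30 GPa = 3 × 10¹⁰ Pa
  delta = 0.5115 mm = 0.0005115 m
Substitute:
  L = (0.0005115 × 0.008846 × (3 × 10¹⁰)) / 138700
  L = 0.9787 m
Final answer: L = 0.9787 m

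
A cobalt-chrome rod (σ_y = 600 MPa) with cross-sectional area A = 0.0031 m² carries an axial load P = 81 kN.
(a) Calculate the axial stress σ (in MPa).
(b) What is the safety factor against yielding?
(a) Axial stress σ = P/A. Convert P = 81 kN = 81000 N.
  σ = 81000 / 0.0031 = 2.613 × 10⁷ Pa = 26.13 MPa
(b) Safety factor SF = σ_y/σ = 600 / 26.13 = 22.96
Final answer: (a) σ = 26.13 MPa, (b) SF = 22.96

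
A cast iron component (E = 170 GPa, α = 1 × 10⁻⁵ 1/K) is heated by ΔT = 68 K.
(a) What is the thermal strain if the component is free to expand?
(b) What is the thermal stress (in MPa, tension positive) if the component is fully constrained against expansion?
(a) Free thermal strain ε_th = α·ΔT = (1 × 10⁻⁵) × 68 = 0.00068
(b) Fully constrained, the expansion is suppressed, so σ = -E·α·ΔT. Convert E = 170 GPa = 1.7 × 10¹¹ Pa.
  σ = -(1.7 × 10¹¹) × (1 × 10⁻⁵) × 68 = -1.156 × 10⁸ Pa = -115.6 MPa (compressive)
Final answer: (a) ε_th = 0.00068, (b) σ = -115.6 MPa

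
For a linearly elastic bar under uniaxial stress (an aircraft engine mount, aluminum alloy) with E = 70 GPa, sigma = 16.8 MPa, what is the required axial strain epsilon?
Model: a linearly elastic bar under uniaxial stress, so sigma = E·epsilon.
Solve for epsilon: epsilon = sigma / E.
Convert to SI units:
  E = 70 GPa = 7 × 10¹⁰ Pa
  sigma = 16.8 MPa = 1.68 × 10⁷ Pa
Substitute:
  epsilon = (1.68 × 10⁷) / (7 × 10¹⁰)
  epsilon = 0.00024
Final answer: epsilon = 0.00024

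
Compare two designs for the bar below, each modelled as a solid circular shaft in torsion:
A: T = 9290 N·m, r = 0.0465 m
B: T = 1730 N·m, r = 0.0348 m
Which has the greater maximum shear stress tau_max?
Model: a solid circular shaft in torsion, so tau_max = (2·T) / (π·r^3) (SI units).
  A: tau_max = (2 × 9290) / (π × 0.0465^3) = 5.882 × 10⁷ Pa = 58.82 MPa
  B: tau_max = (2 × 1730) / (π × 0.0348^3) = 2.613 × 10⁷ Pa = 26.13 MPa
58.82 MPa > 26.13 MPa, so A is larger.
Final answer: A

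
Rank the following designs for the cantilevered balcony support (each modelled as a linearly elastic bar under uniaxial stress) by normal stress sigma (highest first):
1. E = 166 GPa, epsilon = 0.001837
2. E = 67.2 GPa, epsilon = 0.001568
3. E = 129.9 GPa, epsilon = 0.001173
Model: a linearly elastic bar under uniaxial stress, so sigma = E·epsilon (SI units).
  Case 1: sigma = (1.66 × 10¹¹) × 0.001837 = 3.049 × 10⁸ Pa = 304.9 MPa
  Case 2: sigma = (6.72 × 10¹⁰) × 0.001568 = 1.054 × 10⁸ Pa = 105.4 MPa
  Case 3: sigma = (1.299 × 10¹¹) × 0.001173 = 1.524 × 10⁸ Pa = 152.4 MPa
Ordering: 304.9 MPa (case 1) > 152.4 MPa (case 3) > 105.4 MPa (case 2)
Final answer: 1, 3, 2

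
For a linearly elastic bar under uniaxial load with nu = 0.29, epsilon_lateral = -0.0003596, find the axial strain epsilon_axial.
Model: a linearly elastic bar under uniaxial load, so epsilon_lateral = -nu·epsilon_axial.
Solve for epsilon_axial: epsilon_axial = -epsilon_lateral / nu.
Substitute:
  epsilon_axial = -(-0.0003596) / 0.29
  epsilon_axial = 0.00124
Final answer: epsilon_axial = 0.00124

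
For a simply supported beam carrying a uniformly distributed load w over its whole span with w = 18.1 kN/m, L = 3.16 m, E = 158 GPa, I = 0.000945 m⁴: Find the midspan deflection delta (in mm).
Model: a simply supported beam carrying a uniformly distributed load w over its whole span, so delta = (5·w·L^4) / (384·E·I).
Convert to SI units:
  w = 18.1 kN/m = 18100 N/m
  E = 158 GPa = 1.58 × 10¹¹ Pa
Substitute:
  delta = (5 × 18100 × 3.16^4) / (384 × (1.58 × 10¹¹) × 0.000945)
  delta = 0.0001574 m
Convert: delta = 0.0001574 m = 0.1574 mm
Final answer: delta = 0.1574 mm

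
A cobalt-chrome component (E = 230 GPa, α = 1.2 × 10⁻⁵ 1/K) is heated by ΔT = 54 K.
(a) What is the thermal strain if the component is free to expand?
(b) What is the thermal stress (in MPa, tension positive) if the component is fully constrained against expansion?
(a) Free thermal strain ε_th = α·ΔT = (1.2 × 10⁻⁵) × 54 = 0.000648
(b) Fully constrained, the expansion is suppressed, so σ = -E·α·ΔT. Convert E = 230 GPa = 2.3 × 10¹¹ Pa.
  σ = -(2.3 × 10¹¹) × (1.2 × 10⁻⁵) × 54 = -1.49 × 10⁸ Pa = -149 MPa (compressive)
Final answer: (a) ε_th = 0.000648, (b) σ = -149 MPa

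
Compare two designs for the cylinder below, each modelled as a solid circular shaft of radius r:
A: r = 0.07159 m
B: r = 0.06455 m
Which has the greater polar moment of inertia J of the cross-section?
Model: a solid circular shaft of radius r, so J = (π·r^4) / 2 (SI units).
  A: J = (π × 0.07159^4) / 2 = 4.126 × 10⁻⁵ m⁴
  B: J = (π × 0.06455^4) / 2 = 2.727 × 10⁻⁵ m⁴
4.126 × 10⁻⁵ m⁴ > 2.727 × 10⁻⁵ m⁴, so A is larger.
Final answer: A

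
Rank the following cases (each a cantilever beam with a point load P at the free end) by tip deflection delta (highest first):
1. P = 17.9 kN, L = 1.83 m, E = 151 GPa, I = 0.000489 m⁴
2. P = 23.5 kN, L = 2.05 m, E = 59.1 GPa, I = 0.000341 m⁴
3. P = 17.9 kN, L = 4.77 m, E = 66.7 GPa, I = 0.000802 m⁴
Model: a cantilever beam with a point load P at the free end, so delta = (P·L^3) / (3·E·I) (SI units).
  Case 1: delta = (17900 × 1.83^3) / (3 × (1.51 × 10¹¹) × 0.000489) = 0.0004952 m = 0.4952 mm
  Case 2: delta = (23500 × 2.05^3) / (3 × (5.91 × 10¹⁰) × 0.000341) = 0.003349 m = 3.349 mm
  Case 3: delta = (17900 × 4.77^3) / (3 × (6.67 × 10¹⁰) × 0.000802) = 0.01211 m = 12.11 mm
Ordering: 12.11 mm (case 3) > 3.349 mm (case 2) > 0.4952 mm (case 1)
Final answer: 3, 2, 1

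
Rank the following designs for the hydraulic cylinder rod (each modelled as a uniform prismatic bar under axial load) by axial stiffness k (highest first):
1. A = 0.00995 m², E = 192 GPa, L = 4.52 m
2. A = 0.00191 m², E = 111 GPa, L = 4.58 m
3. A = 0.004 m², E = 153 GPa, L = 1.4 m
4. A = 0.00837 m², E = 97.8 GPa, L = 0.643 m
Model: a uniform prismatic bar under axial load, so k = (A·E) / L (SI units).
  Case 1: k = (0.00995 × (1.92 × 10¹¹)) / 4.52 = 4.227 × 10⁸ N/m = 422.7 MN/m
  Case 2: k = (0.00191 × (1.11 × 10¹¹)) / 4.58 = 4.629 × 10⁷ N/m = 46.29 MN/m
  Case 3: k = (0.004 × (1.53 × 10¹¹)) / 1.4 = 4.371 × 10⁸ N/m = 437.1 MN/m
  Case 4: k = (0.00837 × (9.78 × 10¹⁰)) / 0.643 = 1.273 × 10⁹ N/m = 1273 MN/m
Ordering: 1273 MN/m (case 4) > 437.1 MN/m (case 3) > 422.7 MN/m (case 1) > 46.29 MN/m (case 2)
Final answer: 4, 3, 1, 2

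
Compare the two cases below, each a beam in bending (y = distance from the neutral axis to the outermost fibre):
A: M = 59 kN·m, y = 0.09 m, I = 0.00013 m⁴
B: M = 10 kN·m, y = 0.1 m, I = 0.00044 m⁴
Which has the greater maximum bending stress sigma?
Model: a beam in bending (y = distance from the neutral axis to the outermost fibre), so sigma = (M·y) / I (SI units).
  A: sigma = (59000 × 0.09) / 0.00013 = 4.085 × 10⁷ Pa = 40.85 MPa
  B: sigma = (10000 × 0.1) / 0.00044 = 2.273 × 10⁶ Pa = 2.273 MPa
40.85 MPa > 2.273 MPa, so A is larger.
Final answer: A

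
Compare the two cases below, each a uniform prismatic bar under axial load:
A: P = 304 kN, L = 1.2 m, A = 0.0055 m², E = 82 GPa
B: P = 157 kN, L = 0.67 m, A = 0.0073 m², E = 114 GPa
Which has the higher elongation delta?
Model: a uniform prismatic bar under axial load, so delta = (P·L) / (A·E) (SI units).
  A: delta = (304000 × 1.2) / (0.0055 × (8.2 × 10¹⁰)) = 0.0008089 m = 0.8089 mm
  B: delta = (157000 × 0.67) / (0.0073 × (1.14 × 10¹¹)) = 0.0001264 m = 0.1264 mm
0.8089 mm > 0.1264 mm, so A is larger.
Final answer: A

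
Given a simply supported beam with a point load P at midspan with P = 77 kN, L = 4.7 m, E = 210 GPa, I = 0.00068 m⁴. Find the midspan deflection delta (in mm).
Model: a simply supported beam with a point load P at midspan, so delta = (P·L^3) / (48·E·I).
Convert to SI units:
  P = 77 kN = 77000 N
  E = 210 GPa = 2.1 × 10¹¹ Pa
Substitute:
  delta = (77000 × 4.7^3) / (48 × (2.1 × 10¹¹) × 0.00068)
  delta = 0.001166 m
Convert: delta = 0.001166 m = 1.166 mm
Final answer: delta = 1.166 mm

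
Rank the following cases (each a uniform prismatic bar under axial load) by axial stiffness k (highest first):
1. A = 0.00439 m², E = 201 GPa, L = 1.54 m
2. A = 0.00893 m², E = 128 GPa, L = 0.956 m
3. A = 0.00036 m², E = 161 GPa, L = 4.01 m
Model: a uniform prismatic bar under axial load, so k = (A·E) / L (SI units).
  Case 1: k = (0.00439 × (2.01 × 10¹¹)) / 1.54 = 5.73 × 10⁸ N/m = 573 MN/m
  Case 2: k = (0.00893 × (1.28 × 10¹¹)) / 0.956 = 1.196 × 10⁹ N/m = 1196 MN/m
  Case 3: k = (0.00036 × (1.61 × 10¹¹)) / 4.01 = 1.445 × 10⁷ N/m = 14.45 MN/m
Ordering: 1196 MN/m (case 2) > 573 MN/m (case 1) > 14.45 MN/m (case 3)
Final answer: 2, 1, 3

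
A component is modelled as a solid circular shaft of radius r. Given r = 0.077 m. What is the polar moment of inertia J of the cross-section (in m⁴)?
Model: a solid circular shaft of radius r, so J = (π·r^4) / 2.
Substitute:
  J = (π × 0.077^4) / 2
  J = 5.522 × 10⁻⁵ m⁴
Final answer: J = 5.522 × 10⁻⁵ m⁴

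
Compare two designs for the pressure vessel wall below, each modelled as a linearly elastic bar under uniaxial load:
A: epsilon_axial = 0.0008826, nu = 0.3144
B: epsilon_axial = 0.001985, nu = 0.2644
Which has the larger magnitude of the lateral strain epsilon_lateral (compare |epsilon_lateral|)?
Model: a linearly elastic bar under uniaxial load, so epsilon_lateral = -nu·epsilon_axial (SI units).
  A: epsilon_lateral = -(0.3144 × 0.0008826) = -0.0002775
  B: epsilon_lateral = -(0.2644 × 0.001985) = -0.0005248
|epsilon_lateral|: A = 0.0002775, B = 0.0005248, so B is larger in magnitude.
Final answer: B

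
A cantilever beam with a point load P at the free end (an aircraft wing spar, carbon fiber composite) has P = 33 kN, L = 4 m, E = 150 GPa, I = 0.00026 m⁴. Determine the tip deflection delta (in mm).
Model: a cantilever beam with a point load P at the free end, so delta = (P·L^3) / (3·E·I).
Convert to SI units:
  P = 33 kN = 33000 N
  E = 150 GPa = 1.5 × 10¹¹ Pa
Substitute:
  delta = (33000 × 4^3) / (3 × (1.5 × 10¹¹) × 0.00026)
  delta = 0.01805 m
Convert: delta = 0.01805 m = 18.05 mm
Final answer: delta = 18.05 mm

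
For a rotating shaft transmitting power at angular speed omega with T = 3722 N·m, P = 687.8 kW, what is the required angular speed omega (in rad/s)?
Model: a rotating shaft transmitting power at angular speed omega, so P = T·omega.
Solve for omega: omega = P / T.
Convert to SI units:
  P = 687.8 kW = 687800 W
Substitute:
  omega = 687800 / 3722
  omega = 184.8 rad/s
Final answer: omega = 184.8 rad/s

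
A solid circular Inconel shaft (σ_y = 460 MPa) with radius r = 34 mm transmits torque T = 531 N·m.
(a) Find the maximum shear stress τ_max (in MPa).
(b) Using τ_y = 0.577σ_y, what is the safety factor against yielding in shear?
(a) For a solid circular shaft, τ_max = T·r/J with J = π·r^4/2, i.e. τ_max = 2·T / (π·r^3). Convert r = 34 mm = 0.034 m.
  τ_max = (2 × 531) / (π × 0.034^3) = 8.601 × 10⁶ Pa = 8.601 MPa
(b) τ_y = 0.577 × 460 = 265.42 MPa
  SF = τ_y/τ_max = 265.42 / 8.601 = 30.86
Final answer: (a) τ_max = 8.601 MPa, (b) SF = 30.86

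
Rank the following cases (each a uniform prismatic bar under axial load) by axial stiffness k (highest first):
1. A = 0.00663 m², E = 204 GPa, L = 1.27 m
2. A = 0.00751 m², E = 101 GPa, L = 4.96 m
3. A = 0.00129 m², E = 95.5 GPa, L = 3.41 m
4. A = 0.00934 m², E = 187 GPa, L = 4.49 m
Model: a uniform prismatic bar under axial load, so k = (A·E) / L (SI units).
  Case 1: k = (0.00663 × (2.04 × 10¹¹)) / 1.27 = 1.065 × 10⁹ N/m = 1065 MN/m
  Case 2: k = (0.00751 × (1.01 × 10¹¹)) / 4.96 = 1.529 × 10⁸ N/m = 152.9 MN/m
  Case 3: k = (0.00129 × (9.55 × 10¹⁰)) / 3.41 = 3.613 × 10⁷ N/m = 36.13 MN/m
  Case 4: k = (0.00934 × (1.87 × 10¹¹)) / 4.49 = 3.89 × 10⁸ N/m = 389 MN/m
Ordering: 1065 MN/m (case 1) > 389 MN/m (case 4) > 152.9 MN/m (case 2) > 36.13 MN/m (case 3)
Final answer: 1, 4, 2, 3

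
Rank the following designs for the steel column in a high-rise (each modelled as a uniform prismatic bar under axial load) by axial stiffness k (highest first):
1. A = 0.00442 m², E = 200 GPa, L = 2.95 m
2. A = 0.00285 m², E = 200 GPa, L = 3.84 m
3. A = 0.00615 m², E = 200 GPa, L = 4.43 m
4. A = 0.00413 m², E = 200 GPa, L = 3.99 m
Model: a uniform prismatic bar under axial load, so k = (A·E) / L (SI units).
  Case 1: k = (0.00442 × (2 × 10¹¹)) / 2.95 = 2.997 × 10⁸ N/m = 299.7 MN/m
  Case 2: k = (0.00285 × (2 × 10¹¹)) / 3.84 = 1.484 × 10⁸ N/m = 148.4 MN/m
  Case 3: k = (0.00615 × (2 × 10¹¹)) / 4.43 = 2.777 × 10⁸ N/m = 277.7 MN/m
  Case 4: k = (0.00413 × (2 × 10¹¹)) / 3.99 = 2.07 × 10⁸ N/m = 207 MN/m
Ordering: 299.7 MN/m (case 1) > 277.7 MN/m (case 3) > 207 MN/m (case 4) > 148.4 MN/m (case 2)
Final answer: 1, 3, 4, 2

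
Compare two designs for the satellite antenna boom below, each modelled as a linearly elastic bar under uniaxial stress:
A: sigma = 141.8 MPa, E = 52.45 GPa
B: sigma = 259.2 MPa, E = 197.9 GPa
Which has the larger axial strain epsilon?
Model: a linearly elastic bar under uniaxial stress, so epsilon = sigma / E (SI units).
  A: epsilon = (1.418 × 10⁸) / (5.245 × 10¹⁰) = 0.002704
  B: epsilon = (2.592 × 10⁸) / (1.979 × 10¹¹) = 0.00131
0.002704 > 0.00131, so A is larger.
Final answer: A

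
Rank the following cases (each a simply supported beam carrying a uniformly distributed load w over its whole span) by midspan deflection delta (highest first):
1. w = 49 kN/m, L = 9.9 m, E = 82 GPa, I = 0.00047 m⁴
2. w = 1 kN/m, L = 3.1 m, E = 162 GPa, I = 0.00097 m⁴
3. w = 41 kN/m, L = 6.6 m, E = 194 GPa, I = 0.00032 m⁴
Model: a simply supported beam carrying a uniformly distributed load w over its whole span, so delta = (5·w·L^4) / (384·E·I) (SI units).
  Case 1: delta = (5 × 49000 × 9.9^4) / (384 × (8.2 × 10¹⁰) × 0.00047) = 0.159 m = 159 mm
  Case 2: delta = (5 × 1000 × 3.1^4) / (384 × (1.62 × 10¹¹) × 0.00097) = 7.652 × 10⁻⁶ m = 0.007652 mm
  Case 3: delta = (5 × 41000 × 6.6^4) / (384 × (1.94 × 10¹¹) × 0.00032) = 0.01632 m = 16.32 mm
Ordering: 159 mm (case 1) > 16.32 mm (case 3) > 0.007652 mm (case 2)
Final answer: 1, 3, 2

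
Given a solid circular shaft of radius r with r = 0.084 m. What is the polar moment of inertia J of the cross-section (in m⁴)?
Model: a solid circular shaft of radius r, so J = (π·r^4) / 2.
Substitute:
  J = (π × 0.084^4) / 2
  J = 7.821 × 10⁻⁵ m⁴
Final answer: J = 7.821 × 10⁻⁵ m⁴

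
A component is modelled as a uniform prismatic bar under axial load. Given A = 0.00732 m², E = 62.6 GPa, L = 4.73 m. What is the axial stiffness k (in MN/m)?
Model: a uniform prismatic bar under axial load, so k = (A·E) / L.
Convert to SI units:
  E = 62.6 GPa = 6.26 × 10¹⁰ Pa
Substitute:
  k = (0.00732 × (6.26 × 10¹⁰)) / 4.73
  k = 9.688 × 10⁷ N/m
Convert: k = 9.688 × 10⁷ N/m = 96.88 MN/m
Final answer: k = 96.88 MN/m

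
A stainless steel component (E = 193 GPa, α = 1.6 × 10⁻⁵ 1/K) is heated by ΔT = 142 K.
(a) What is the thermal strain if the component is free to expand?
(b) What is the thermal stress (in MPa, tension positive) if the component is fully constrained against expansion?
(a) Free thermal strain ε_th = α·ΔT = (1.6 × 10⁻⁵) × 142 = 0.002272
(b) Fully constrained, the expansion is suppressed, so σ = -E·α·ΔT. Convert E = 193 GPa = 1.93 × 10¹¹ Pa.
  σ = -(1.93 × 10¹¹) × (1.6 × 10⁻⁵) × 142 = -4.385 × 10⁸ Pa = -438.5 MPa (compressive)
Final answer: (a) ε_th = 0.002272, (b) σ = -438.5 MPa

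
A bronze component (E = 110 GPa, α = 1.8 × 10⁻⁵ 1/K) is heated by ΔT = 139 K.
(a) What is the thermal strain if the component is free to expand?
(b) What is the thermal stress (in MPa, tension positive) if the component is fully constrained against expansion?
(a) Free thermal strain ε_th = α·ΔT = (1.8 × 10⁻⁵) × 139 = 0.002502
(b) Fully constrained, the expansion is suppressed, so σ = -E·α·ΔT. Convert E = 110 GPa = 1.1 × 10¹¹ Pa.
  σ = -(1.1 × 10¹¹) × (1.8 × 10⁻⁵) × 139 = -2.752 × 10⁸ Pa = -275.2 MPa (compressive)
Final answer: (a) ε_th = 0.002502, (b) σ = -275.2 MPa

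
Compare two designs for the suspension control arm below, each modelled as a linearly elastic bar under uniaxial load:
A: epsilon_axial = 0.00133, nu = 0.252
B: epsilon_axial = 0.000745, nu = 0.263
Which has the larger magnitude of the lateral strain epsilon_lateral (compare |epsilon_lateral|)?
Model: a linearly elastic bar under uniaxial load, so epsilon_lateral = -nu·epsilon_axial (SI units).
  A: epsilon_lateral = -(0.252 × 0.00133) = -0.0003352
  B: epsilon_lateral = -(0.263 × 0.000745) = -0.0001959
|epsilon_lateral|: A = 0.0003352, B = 0.0001959, so A is larger in magnitude.
Final answer: A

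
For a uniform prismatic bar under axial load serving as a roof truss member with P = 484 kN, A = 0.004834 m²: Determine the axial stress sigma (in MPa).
Model: a uniform prismatic bar under axial load, so sigma = P / A.
Convert to SI units:
  P = 484 kN = 484000 N
Substitute:
  sigma = 484000 / 0.004834
  sigma = 1.001 × 10⁸ Pa
Convert: sigma = 1.001 × 10⁸ Pa = 100.1 MPa
Final answer: sigma = 100.1 MPa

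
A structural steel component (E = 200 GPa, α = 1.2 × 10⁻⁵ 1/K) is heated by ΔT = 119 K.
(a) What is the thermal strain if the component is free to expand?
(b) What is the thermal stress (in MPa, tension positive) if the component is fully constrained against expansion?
(a) Free thermal strain ε_th = α·ΔT = (1.2 × 10⁻⁵) × 119 = 0.001428
(b) Fully constrained, the expansion is suppressed, so σ = -E·α·ΔT. Convert E = 200 GPa = 2 × 10¹¹ Pa.
  σ = -(2 × 10¹¹) × (1.2 × 10⁻⁵) × 119 = -2.856 × 10⁸ Pa = -285.6 MPa (compressive)
Final answer: (a) ε_th = 0.001428, (b) σ = -285.6 MPa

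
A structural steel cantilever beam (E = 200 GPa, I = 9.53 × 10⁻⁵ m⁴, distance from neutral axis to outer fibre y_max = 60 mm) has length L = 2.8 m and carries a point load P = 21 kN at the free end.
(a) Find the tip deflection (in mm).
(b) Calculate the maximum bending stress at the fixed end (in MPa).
(a) Tip deflection of a cantilever with an end point load: δ = P·L^3 / (3·E·I). Convert P = 21 kN = 21000 N, E = 200 GPa = 2 × 10¹¹ Pa.
  δ = (21000 × 2.8^3) / (3 × (2 × 10¹¹) × (9.53 × 10⁻⁵)) = 0.008062 m = 8.062 mm
(b) Maximum bending moment at the fixed end: M = P·L = 21000 × 2.8 = 58800 N·m. Convert y_max = 60 mm = 0.06 m.
  σ = M·y_max / I = (58800 × 0.06) / (9.53 × 10⁻⁵) = 3.702 × 10⁷ Pa = 37.02 MPa
Final answer: (a) δ = 8.062 mm, (b) σ = 37.02 MPa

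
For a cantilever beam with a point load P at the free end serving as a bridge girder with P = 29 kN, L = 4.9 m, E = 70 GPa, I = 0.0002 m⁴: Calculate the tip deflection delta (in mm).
Model: a cantilever beam with a point load P at the free end, so delta = (P·L^3) / (3·E·I).
Convert to SI units:
  P = 29 kN = 29000 N
  E = 70 GPa = 7 × 10¹⁰ Pa
Substitute:
  delta = (29000 × 4.9^3) / (3 × (7 × 10¹⁰) × 0.0002)
  delta = 0.08123 m
Convert: delta = 0.08123 m = 81.23 mm
Final answer: delta = 81.23 mm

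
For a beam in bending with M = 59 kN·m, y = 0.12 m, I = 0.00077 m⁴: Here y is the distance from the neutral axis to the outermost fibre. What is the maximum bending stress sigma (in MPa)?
Model: a beam in bending, so sigma = (M·y) / I.
Convert to SI units:
  M = 59 kN·m = 59000 N·m
Substitute:
  sigma = (59000 × 0.12) / 0.00077
  sigma = 9.195 × 10⁶ Pa
Convert: sigma = 9.195 × 10⁶ Pa = 9.195 MPa
Final answer: sigma = 9.195 MPa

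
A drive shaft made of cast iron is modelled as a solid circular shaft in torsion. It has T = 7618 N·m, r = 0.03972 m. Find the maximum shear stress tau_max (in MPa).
Model: a solid circular shaft in torsion, so tau_max = (2·T) / (π·r^3).
Substitute:
  tau_max = (2 × 7618) / (π × 0.03972^3)
  tau_max = 7.739 × 10⁷ Pa
Convert: tau_max = 7.739 × 10⁷ Pa = 77.39 MPa
Final answer: tau_max = 77.39 MPa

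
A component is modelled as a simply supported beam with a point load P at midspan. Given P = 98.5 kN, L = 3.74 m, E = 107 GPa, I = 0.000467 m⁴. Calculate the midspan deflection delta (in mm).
Model: a simply supported beam with a point load P at midspan, so delta = (P·L^3) / (48·E·I).
Convert to SI units:
  P = 98.5 kN = 98500 N
  E = 107 GPa = 1.07 × 10¹¹ Pa
Substitute:
  delta = (98500 × 3.74^3) / (48 × (1.07 × 10¹¹) × 0.000467)
  delta = 0.002148 m
Convert: delta = 0.002148 m = 2.148 mm
Final answer: delta = 2.148 mm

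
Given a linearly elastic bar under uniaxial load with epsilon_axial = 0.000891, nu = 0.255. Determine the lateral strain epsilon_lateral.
Model: a linearly elastic bar under uniaxial load, so epsilon_lateral = -nu·epsilon_axial.
Substitute:
  epsilon_lateral = -(0.255 × 0.000891)
  epsilon_lateral = -0.0002272
Final answer: epsilon_lateral = -0.0002272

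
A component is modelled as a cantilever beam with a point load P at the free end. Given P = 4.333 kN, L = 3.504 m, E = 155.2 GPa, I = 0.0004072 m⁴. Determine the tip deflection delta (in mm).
Model: a cantilever beam with a point load P at the free end, so delta = (P·L^3) / (3·E·I).
Convert to SI units:
  P = 4.333 kN = 4333 N
  E = 155.2 GPa = 1.552 × 10¹¹ Pa
Substitute:
  delta = (4333 × 3.504^3) / (3 × (1.552 × 10¹¹) × 0.0004072)
  delta = 0.0009832 m
Convert: delta = 0.0009832 m = 0.9832 mm
Final answer: delta = 0.9832 mm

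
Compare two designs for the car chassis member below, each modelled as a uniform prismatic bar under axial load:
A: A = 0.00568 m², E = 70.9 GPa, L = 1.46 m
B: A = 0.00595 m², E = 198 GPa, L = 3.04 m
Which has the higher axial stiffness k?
Model: a uniform prismatic bar under axial load, so k = (A·E) / L (SI units).
  A: k = (0.00568 × (7.09 × 10¹⁰)) / 1.46 = 2.758 × 10⁸ N/m = 275.8 MN/m
  B: k = (0.00595 × (1.98 × 10¹¹)) / 3.04 = 3.875 × 10⁸ N/m = 387.5 MN/m
387.5 MN/m > 275.8 MN/m, so B is larger.
Final answer: B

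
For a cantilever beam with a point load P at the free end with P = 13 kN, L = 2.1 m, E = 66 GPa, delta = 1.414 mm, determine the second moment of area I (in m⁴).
Model: a cantilever beam with a point load P at the free end, so delta = (P·L^3) / (3·E·I).
Solve for I: I = (P·L^3) / (3·delta·E).
Convert to SI units:
  P = 13 kN = 13000 N
  E = 66 GPa = 6.6 × 10¹⁰ Pa
  delta = 1.414 mm = 0.001414 m
Substitute:
  I = (13000 × 2.1^3) / (3 × 0.001414 × (6.6 × 10¹⁰))
  I = 0.00043 m⁴
Final answer: I = 0.00043 m⁴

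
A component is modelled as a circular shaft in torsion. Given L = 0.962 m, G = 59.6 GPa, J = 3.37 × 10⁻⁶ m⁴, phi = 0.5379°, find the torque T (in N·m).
Model: a circular shaft in torsion, so phi = (T·L) / (G·J).
Solve for T: T = (phi·G·J) / L.
Convert to SI units:
  G = 59.6 GPa = 5.96 × 10¹⁰ Pa
  phi = 0.5379° = 0.009388 rad
Substitute:
  T = (0.009388 × (5.96 × 10¹⁰) × (3.37 × 10⁻⁶)) / 0.962
  T = 1960 N·m
Final answer: T = 1960 N·m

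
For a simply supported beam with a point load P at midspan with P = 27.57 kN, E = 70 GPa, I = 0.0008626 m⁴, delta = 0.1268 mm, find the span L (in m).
Model: a simply supported beam with a point load P at midspan, so delta = (P·L^3) / (48·E·I).
Solve for L: L = ((48·delta·E·I) / P)^(1/3).
Convert to SI units:
  P = 27.57 kN = 27570 N
  E = 70 GPa = 7 × 10¹⁰ Pa
  delta = 0.1268 mm = 0.0001268 m
Substitute:
  L = ((48 × 0.0001268 × (7 × 10¹⁰) × 0.0008626) / 27570)^(1/3)
  L = 2.371 m
Final answer: L = 2.371 m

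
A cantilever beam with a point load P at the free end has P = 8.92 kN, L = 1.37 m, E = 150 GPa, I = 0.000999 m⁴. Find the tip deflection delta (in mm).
Model: a cantilever beam with a point load P at the free end, so delta = (P·L^3) / (3·E·I).
Convert to SI units:
  P = 8.92 kN = 8920 N
  E = 150 GPa = 1.5 × 10¹¹ Pa
Substitute:
  delta = (8920 × 1.37^3) / (3 × (1.5 × 10¹¹) × 0.000999)
  delta = 5.102 × 10⁻⁵ m
Convert: delta = 5.102 × 10⁻⁵ m = 0.05102 mm
Final answer: delta = 0.05102 mm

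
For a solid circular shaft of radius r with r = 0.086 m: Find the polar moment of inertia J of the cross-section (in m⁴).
Model: a solid circular shaft of radius r, so J = (π·r^4) / 2.
Substitute:
  J = (π × 0.086^4) / 2
  J = 8.592 × 10⁻⁵ m⁴
Final answer: J = 8.592 × 10⁻⁵ m⁴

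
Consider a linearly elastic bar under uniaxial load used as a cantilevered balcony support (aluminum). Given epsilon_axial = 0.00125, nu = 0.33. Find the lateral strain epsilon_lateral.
Model: a linearly elastic bar under uniaxial load, so epsilon_lateral = -nu·epsilon_axial.
Substitute:
  epsilon_lateral = -(0.33 × 0.00125)
  epsilon_lateral = -0.0004125
Final answer: epsilon_lateral = -0.0004125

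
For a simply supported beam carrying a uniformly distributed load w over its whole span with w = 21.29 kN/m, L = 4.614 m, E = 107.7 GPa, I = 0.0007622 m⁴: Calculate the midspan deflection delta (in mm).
Model: a simply supported beam carrying a uniformly distributed load w over its whole span, so delta = (5·w·L^4) / (384·E·I).
Convert to SI units:
  w = 21.29 kN/m = 21290 N/m
  E = 107.7 GPa = 1.077 × 10¹¹ Pa
Substitute:
  delta = (5 × 21290 × 4.614^4) / (384 × (1.077 × 10¹¹) × 0.0007622)
  delta = 0.001531 m
Convert: delta = 0.001531 m = 1.531 mm
Final answer: delta = 1.531 mm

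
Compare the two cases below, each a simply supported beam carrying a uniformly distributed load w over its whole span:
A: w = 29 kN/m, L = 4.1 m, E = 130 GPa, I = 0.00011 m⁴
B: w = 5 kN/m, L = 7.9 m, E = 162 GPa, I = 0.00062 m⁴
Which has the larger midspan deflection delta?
Model: a simply supported beam carrying a uniformly distributed load w over its whole span, so delta = (5·w·L^4) / (384·E·I) (SI units).
  A: delta = (5 × 29000 × 4.1^4) / (384 × (1.3 × 10¹¹) × 0.00011) = 0.007462 m = 7.462 mm
  B: delta = (5 × 5000 × 7.9^4) / (384 × (1.62 × 10¹¹) × 0.00062) = 0.002525 m = 2.525 mm
7.462 mm > 2.525 mm, so A is larger.
Final answer: A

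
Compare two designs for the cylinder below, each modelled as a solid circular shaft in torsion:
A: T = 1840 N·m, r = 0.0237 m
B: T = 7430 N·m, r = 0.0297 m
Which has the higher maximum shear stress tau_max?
Model: a solid circular shaft in torsion, so tau_max = (2·T) / (π·r^3) (SI units).
  A: tau_max = (2 × 1840) / (π × 0.0237^3) = 8.799 × 10⁷ Pa = 87.99 MPa
  B: tau_max = (2 × 7430) / (π × 0.0297^3) = 1.806 × 10⁸ Pa = 180.6 MPa
180.6 MPa > 87.99 MPa, so B is larger.
Final answer: B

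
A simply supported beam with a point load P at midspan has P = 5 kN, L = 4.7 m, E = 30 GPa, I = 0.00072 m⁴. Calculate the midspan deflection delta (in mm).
Model: a simply supported beam with a point load P at midspan, so delta = (P·L^3) / (48·E·I).
Convert to SI units:
  P = 5 kN = 5000 N
  E = 30 GPa = 3 × 10¹⁰ Pa
Substitute:
  delta = (5000 × 4.7^3) / (48 × (3 × 10¹⁰) × 0.00072)
  delta = 0.0005007 m
Convert: delta = 0.0005007 m = 0.5007 mm
Final answer: delta = 0.5007 mm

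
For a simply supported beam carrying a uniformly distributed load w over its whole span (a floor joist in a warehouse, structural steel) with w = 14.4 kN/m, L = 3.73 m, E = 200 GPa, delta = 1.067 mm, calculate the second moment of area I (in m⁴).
Model: a simply supported beam carrying a uniformly distributed load w over its whole span, so delta = (5·w·L^4) / (384·E·I).
Solve for I: I = (5·w·L^4) / (384·delta·E).
Convert to SI units:
  w = 14.4 kN/m = 14400 N/m
  E = 200 GPa = 2 × 10¹¹ Pa
  delta = 1.067 mm = 0.001067 m
Substitute:
  I = (5 × 14400 × 3.73^4) / (384 × 0.001067 × (2 × 10¹¹))
  I = 0.0001701 m⁴
Final answer: I = 0.0001701 m⁴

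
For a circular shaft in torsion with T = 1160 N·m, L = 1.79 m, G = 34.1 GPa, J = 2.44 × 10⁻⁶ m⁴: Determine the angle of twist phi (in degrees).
Model: a circular shaft in torsion, so phi = (T·L) / (G·J).
Convert to SI units:
  G = 34.1 GPa = 3.41 × 10¹⁰ Pa
Substitute:
  phi = (1160 × 1.79) / ((3.41 × 10¹⁰) × (2.44 × 10⁻⁶))
  phi = 0.02496 rad
Convert to degrees: phi = 0.02496 × 180/π = 1.43°
Final answer: phi = 1.43°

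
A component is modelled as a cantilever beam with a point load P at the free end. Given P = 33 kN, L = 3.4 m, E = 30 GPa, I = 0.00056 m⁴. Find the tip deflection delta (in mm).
Model: a cantilever beam with a point load P at the free end, so delta = (P·L^3) / (3·E·I).
Convert to SI units:
  P = 33 kN = 33000 N
  E = 30 GPa = 3 × 10¹⁰ Pa
Substitute:
  delta = (33000 × 3.4^3) / (3 × (3 × 10¹⁰) × 0.00056)
  delta = 0.02573 m
Convert: delta = 0.02573 m = 25.73 mm
Final answer: delta = 25.73 mm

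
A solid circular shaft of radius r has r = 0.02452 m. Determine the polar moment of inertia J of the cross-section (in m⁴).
Model: a solid circular shaft of radius r, so J = (π·r^4) / 2.
Substitute:
  J = (π × 0.02452^4) / 2
  J = 5.678 × 10⁻⁷ m⁴
Final answer: J = 5.678 × 10⁻⁷ m⁴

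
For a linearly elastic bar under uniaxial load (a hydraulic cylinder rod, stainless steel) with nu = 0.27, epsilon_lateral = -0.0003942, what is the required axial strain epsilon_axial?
Model: a linearly elastic bar under uniaxial load, so epsilon_lateral = -nu·epsilon_axial.
Solve for epsilon_axial: epsilon_axial = -epsilon_lateral / nu.
Substitute:
  epsilon_axial = -(-0.0003942) / 0.27
  epsilon_axial = 0.00146
Final answer: epsilon_axial = 0.00146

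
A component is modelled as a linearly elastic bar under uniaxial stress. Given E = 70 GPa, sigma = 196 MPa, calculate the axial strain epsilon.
Model: a linearly elastic bar under uniaxial stress, so sigma = E·epsilon.
Solve for epsilon: epsilon = sigma / E.
Convert to SI units:
  E = 70 GPa = 7 × 10¹⁰ Pa
  sigma = 196 MPa = 1.96 × 10⁸ Pa
Substitute:
  epsilon = (1.96 × 10⁸) / (7 × 10¹⁰)
  epsilon = 0.0028
Final answer: epsilon = 0.0028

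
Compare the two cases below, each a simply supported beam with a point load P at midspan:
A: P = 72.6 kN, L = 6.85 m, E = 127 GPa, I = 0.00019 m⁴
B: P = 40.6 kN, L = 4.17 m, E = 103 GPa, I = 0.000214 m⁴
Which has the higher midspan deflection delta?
Model: a simply supported beam with a point load P at midspan, so delta = (P·L^3) / (48·E·I) (SI units).
  A: delta = (72600 × 6.85^3) / (48 × (1.27 × 10¹¹) × 0.00019) = 0.02015 m = 20.15 mm
  B: delta = (40600 × 4.17^3) / (48 × (1.03 × 10¹¹) × 0.000214) = 0.002783 m = 2.783 mm
20.15 mm > 2.783 mm, so A is larger.
Final answer: A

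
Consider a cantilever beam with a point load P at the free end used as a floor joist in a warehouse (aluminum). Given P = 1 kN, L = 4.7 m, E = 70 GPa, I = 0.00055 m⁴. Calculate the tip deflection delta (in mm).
Model: a cantilever beam with a point load P at the free end, so delta = (P·L^3) / (3·E·I).
Convert to SI units:
  P = 1 kN = 1000 N
  E = 70 GPa = 7 × 10¹⁰ Pa
Substitute:
  delta = (1000 × 4.7^3) / (3 × (7 × 10¹⁰) × 0.00055)
  delta = 0.0008989 m
Convert: delta = 0.0008989 m = 0.8989 mm
Final answer: delta = 0.8989 mm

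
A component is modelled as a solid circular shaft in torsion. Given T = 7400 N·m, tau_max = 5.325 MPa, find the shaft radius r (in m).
Model: a solid circular shaft in torsion, so tau_max = (2·T) / (π·r^3).
Solve for r: r = ((2·T) / (π·tau_max))^(1/3).
Convert to SI units:
  tau_max = 5.325 MPa = 5.325 × 10⁶ Pa
Substitute:
  r = ((2 × 7400) / (π × (5.325 × 10⁶)))^(1/3)
  r = 0.096 m
Final answer: r = 0.096 m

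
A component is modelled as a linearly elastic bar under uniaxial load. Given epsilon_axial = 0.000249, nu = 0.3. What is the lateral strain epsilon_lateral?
Model: a linearly elastic bar under uniaxial load, so epsilon_lateral = -nu·epsilon_axial.
Substitute:
  epsilon_lateral = -(0.3 × 0.000249)
  epsilon_lateral = -7.47 × 10⁻⁵
Final answer: epsilon_lateral = -7.47 × 10⁻⁵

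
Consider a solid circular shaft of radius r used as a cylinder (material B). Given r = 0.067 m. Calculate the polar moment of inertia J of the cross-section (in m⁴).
Model: a solid circular shaft of radius r, so J = (π·r^4) / 2.
Substitute:
  J = (π × 0.067^4) / 2
  J = 3.165 × 10⁻⁵ m⁴
Final answer: J = 3.165 × 10⁻⁵ m⁴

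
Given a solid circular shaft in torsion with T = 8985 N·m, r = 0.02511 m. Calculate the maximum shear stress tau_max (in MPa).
Model: a solid circular shaft in torsion, so tau_max = (2·T) / (π·r^3).
Substitute:
  tau_max = (2 × 8985) / (π × 0.02511^3)
  tau_max = 3.613 × 10⁸ Pa
Convert: tau_max = 3.613 × 10⁸ Pa = 361.3 MPa
Final answer: tau_max = 361.3 MPa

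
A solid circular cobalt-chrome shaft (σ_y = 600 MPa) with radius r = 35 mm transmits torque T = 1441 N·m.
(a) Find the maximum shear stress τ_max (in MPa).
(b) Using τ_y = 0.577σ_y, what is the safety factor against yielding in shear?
(a) For a solid circular shaft, τ_max = T·r/J with J = π·r^4/2, i.e. τ_max = 2·T / (π·r^3). Convert r = 35 mm = 0.035 m.
  τ_max = (2 × 1441) / (π × 0.035^3) = 2.14 × 10⁷ Pa = 21.4 MPa
(b) τ_y = 0.577 × 600 = 346.2 MPa
  SF = τ_y/τ_max = 346.2 / 21.4 = 16.18
Final answer: (a) τ_max = 21.4 MPa, (b) SF = 16.18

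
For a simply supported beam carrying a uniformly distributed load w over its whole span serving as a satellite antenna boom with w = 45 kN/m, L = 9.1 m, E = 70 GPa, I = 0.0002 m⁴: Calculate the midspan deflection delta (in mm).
Model: a simply supported beam carrying a uniformly distributed load w over its whole span, so delta = (5·w·L^4) / (384·E·I).
Convert to SI units:
  w = 45 kN/m = 45000 N/m
  E = 70 GPa = 7 × 10¹⁰ Pa
Substitute:
  delta = (5 × 45000 × 9.1^4) / (384 × (7 × 10¹⁰) × 0.0002)
  delta = 0.287 m
Convert: delta = 0.287 m = 287 mm
Final answer: delta = 287 mm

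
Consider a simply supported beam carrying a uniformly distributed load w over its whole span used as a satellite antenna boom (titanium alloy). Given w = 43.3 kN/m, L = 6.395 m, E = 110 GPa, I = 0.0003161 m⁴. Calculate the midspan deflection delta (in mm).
Model: a simply supported beam carrying a uniformly distributed load w over its whole span, so delta = (5·w·L^4) / (384·E·I).
Convert to SI units:
  w = 43.3 kN/m = 43300 N/m
  E = 110 GPa = 1.1 × 10¹¹ Pa
Substitute:
  delta = (5 × 43300 × 6.395^4) / (384 × (1.1 × 10¹¹) × 0.0003161)
  delta = 0.02712 m
Convert: delta = 0.02712 m = 27.12 mm
Final answer: delta = 27.12 mm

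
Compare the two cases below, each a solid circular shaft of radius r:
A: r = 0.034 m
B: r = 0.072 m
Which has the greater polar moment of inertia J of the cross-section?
Model: a solid circular shaft of radius r, so J = (π·r^4) / 2 (SI units).
  A: J = (π × 0.034^4) / 2 = 2.099 × 10⁻⁶ m⁴
  B: J = (π × 0.072^4) / 2 = 4.221 × 10⁻⁵ m⁴
4.221 × 10⁻⁵ m⁴ > 2.099 × 10⁻⁶ m⁴, so B is larger.
Final answer: B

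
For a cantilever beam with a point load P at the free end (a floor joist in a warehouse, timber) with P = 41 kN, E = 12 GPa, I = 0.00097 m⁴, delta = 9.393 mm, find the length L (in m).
Model: a cantilever beam with a point load P at the free end, so delta = (P·L^3) / (3·E·I).
Solve for L: L = ((3·delta·E·I) / P)^(1/3).
Convert to SI units:
  P = 41 kN = 41000 N
  E = 12 GPa = 1.2 × 10¹⁰ Pa
  delta = 9.393 mm = 0.009393 m
Substitute:
  L = ((3 × 0.009393 × (1.2 × 10¹⁰) × 0.00097) / 41000)^(1/3)
  L = 2 m
Final answer: L = 2 m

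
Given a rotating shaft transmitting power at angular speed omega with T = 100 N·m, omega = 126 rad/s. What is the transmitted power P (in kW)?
Model: a rotating shaft transmitting power at angular speed omega, so P = T·omega.
Substitute:
  P = 100 × 126
  P = 12600 W
Convert: P = 12600 W = 12.6 kW
Final answer: P = 12.6 kW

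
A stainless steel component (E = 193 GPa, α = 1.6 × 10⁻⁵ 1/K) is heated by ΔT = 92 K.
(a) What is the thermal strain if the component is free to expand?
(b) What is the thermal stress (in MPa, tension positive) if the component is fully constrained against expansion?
(a) Free thermal strain ε_th = α·ΔT = (1.6 × 10⁻⁵) × 92 = 0.001472
(b) Fully constrained, the expansion is suppressed, so σ = -E·α·ΔT. Convert E = 193 GPa = 1.93 × 10¹¹ Pa.
  σ = -(1.93 × 10¹¹) × (1.6 × 10⁻⁵) × 92 = -2.841 × 10⁸ Pa = -284.1 MPa (compressive)
Final answer: (a) ε_th = 0.001472, (b) σ = -284.1 MPa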